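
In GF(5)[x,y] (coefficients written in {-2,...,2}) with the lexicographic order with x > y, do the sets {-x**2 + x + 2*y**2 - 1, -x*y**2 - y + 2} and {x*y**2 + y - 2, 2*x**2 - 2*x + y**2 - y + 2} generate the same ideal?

For a fixed monomial order, each ideal has a unique reduced Gröbner basis; comparing bases decides equality.
Buchberger on the first generating set:
f_1 = -x**2 + x + 2*y**2 - 1, LT = x**2.
f_2 = -x*y**2 - y + 2, LT = x*y**2.

S(f_1,f_2): lcm = x**2*y**2. S = -x*y**2 - x*y + 2*x - 2*y**4 + y**2.
  reduce S modulo (f_1, f_2):
  remainder -x*y + 2*x - 2*y**4 + y**2 + y - 2 ≠ 0; add g_3 = -x*y + 2*x - 2*y**4 + y**2 + y - 2 to the basis.

S(f_2,g_3): lcm = x*y**2. S = 2*x*y - 2*y**5 + y**3 + y**2 - y - 2.
  reduce S modulo (f_1, f_2, g_3):
  remainder -x - 2*y**5 + y**4 + y**3 - 2*y**2 + y - 1 ≠ 0; add g_4 = -x - 2*y**5 + y**4 + y**3 - 2*y**2 + y - 1 to the basis.

S(f_2,g_4): lcm = x*y**2. S = -2*y**7 + y**6 + y**5 - 2*y**4 + y**3 - y**2 + y - 2.
  reduce S modulo (f_1, f_2, g_3, g_4):
  remainder -2*y**7 + y**6 + y**5 - 2*y**4 + y**3 - y**2 + y - 2 ≠ 0; add g_5 = -2*y**7 + y**6 + y**5 - 2*y**4 + y**3 - y**2 + y - 2 to the basis.

S(g_3,g_4): lcm = x*y. S = -2*x - 2*y**6 + y**5 - 2*y**4 - 2*y**3 - 2*y + 2.
  reduce S modulo (f_1, f_2, g_3, g_4, g_5):
  remainder -2*y**6 + y**4 + y**3 - y**2 + y - 1 ≠ 0; add g_6 = -2*y**6 + y**4 + y**3 - y**2 + y - 1 to the basis.

The other S-polynomials (S(f_1,g_3), S(f_1,g_4), S(f_1,g_5), S(f_2,g_5), S(g_3,g_5), S(g_4,g_5), S(f_1,g_6), S(f_2,g_6), S(g_3,g_6), S(g_4,g_6), S(g_5,g_6)) all reduce to 0 modulo the current basis, so we have a Gröbner basis.
Inter-reduce: drop elements whose leading term is divisible by another's, tail-reduce, and make monic.
Reduced Gröbner basis: {x + 2*y**5 - y**4 - y**3 + 2*y**2 - y + 1, y**6 + 2*y**4 + 2*y**3 - 2*y**2 + 2*y - 2}.

Buchberger on the second generating set:
h_1 = x*y**2 + y - 2, LT = x*y**2.
h_2 = 2*x**2 - 2*x + y**2 - y + 2, LT = x**2.

S(h_1,h_2): lcm = x**2*y**2. S = x*y**2 + x*y - 2*x + 2*y**4 - 2*y**3 - y**2.
  reduce S modulo (h_1, h_2):
  remainder x*y - 2*x + 2*y**4 - 2*y**3 - y**2 - y + 2 ≠ 0; add k_3 = x*y - 2*x + 2*y**4 - 2*y**3 - y**2 - y + 2 to the basis.

S(h_1,k_3): lcm = x*y**2. S = 2*x*y - 2*y**5 + 2*y**4 + y**3 + y**2 - y - 2.
  reduce S modulo (h_1, h_2, k_3):
  remainder -x - 2*y**5 - 2*y**4 - 2*y**2 + y - 1 ≠ 0; add k_4 = -x - 2*y**5 - 2*y**4 - 2*y**2 + y - 1 to the basis.

S(h_1,k_4): lcm = x*y**2. S = -2*y**7 - 2*y**6 - 2*y**4 + y**3 - y**2 + y - 2.
  reduce S modulo (h_1, h_2, k_3, k_4):
  remainder -2*y**7 - 2*y**6 - 2*y**4 + y**3 - y**2 + y - 2 ≠ 0; add k_5 = -2*y**7 - 2*y**6 - 2*y**4 + y**3 - y**2 + y - 2 to the basis.

S(k_3,k_4): lcm = x*y. S = -2*x - 2*y**6 - 2*y**5 + 2*y**4 + y**3 - 2*y + 2.
  reduce S modulo (h_1, h_2, k_3, k_4, k_5):
  remainder -2*y**6 + 2*y**5 + y**4 + y**3 - y**2 + y - 1 ≠ 0; add k_6 = -2*y**6 + 2*y**5 + y**4 + y**3 - y**2 + y - 1 to the basis.

The other S-polynomials (S(h_2,k_3), S(h_2,k_4), S(h_1,k_5), S(h_2,k_5), S(k_3,k_5), S(k_4,k_5), S(h_1,k_6), S(h_2,k_6), S(k_3,k_6), S(k_4,k_6), S(k_5,k_6)) all reduce to 0 modulo the current basis, so we have a Gröbner basis.
Inter-reduce: drop elements whose leading term is divisible by another's, tail-reduce, and make monic.
Reduced Gröbner basis: {x + 2*y**5 + 2*y**4 + 2*y**2 - y + 1, y**6 - y**5 + 2*y**4 + 2*y**3 - 2*y**2 + 2*y - 2}.

These differ, so the ideals are not equal.

No, the ideals differ.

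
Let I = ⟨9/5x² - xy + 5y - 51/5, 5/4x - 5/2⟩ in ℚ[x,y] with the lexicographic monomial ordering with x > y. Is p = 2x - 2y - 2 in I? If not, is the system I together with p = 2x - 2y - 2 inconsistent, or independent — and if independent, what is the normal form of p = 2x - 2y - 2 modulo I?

First compute the reduced Gröbner basis of I by Buchberger's algorithm.
f_1 = 9/5x² - xy + 5y - 51/5, LT = x².
f_2 = 5/4x - 5/2, LT = x.

S(f_1,f_2): lcm = x². S = -5/9xy + 2x + 25/9y - 17/3.
  leading term xy: subtract (-4/9y)·f_2 from -5/9xy + 2x + 25/9y - 17/3 → 2x + 5/3y - 17/3
  leading term x: subtract (8/5)·f_2 from 2x + 5/3y - 17/3 → 5/3y - 5/3
  leading term y: no divisor's leading term divides it; move 5/3y to the remainder.
  leading term 1: no divisor's leading term divides it; move -5/3 to the remainder.
  remainder 5/3y - 5/3 ≠ 0; add h_3 = 5/3y - 5/3 to the basis.

The other S-polynomials (S(f_1,h_3), S(f_2,h_3)) all reduce to 0 modulo the current basis, so we have a Gröbner basis.
Inter-reduce: drop elements whose leading term is divisible by another's, tail-reduce, and make monic.
Reduced Gröbner basis: {x - 2, y - 1}.
Label its elements g_1 = x - 2, g_2 = y - 1.

Reduce p = 2x - 2y - 2 modulo G:
  leading term x: subtract (2)·g_1 from 2x - 2y - 2 → -2y + 2
  leading term y: subtract (-2)·g_2 from -2y + 2 → 0
  normal form = 0.
Since the normal form is 0, p ∈ I.

2x - 2y - 2 lies in I (it reduces to 0).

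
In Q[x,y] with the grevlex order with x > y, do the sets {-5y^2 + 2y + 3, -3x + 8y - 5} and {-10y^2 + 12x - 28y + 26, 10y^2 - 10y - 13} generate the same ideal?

No, the ideals differ.

Equality of ideals is decidable: compute both reduced Gröbner bases (unique for the ordering) and check whether they agree.
Buchberger on the first generating set:
f_1 = -5y^2 + 2y + 3, LT = y^2.
f_2 = -3x + 8y - 5, LT = x.

S(f_1,f_2): leading monomials are coprime, so the S-polynomial reduces to 0 (Buchberger's first criterion).
Every S-polynomial of the final basis reduces to 0, so we have a Gröbner basis.
Inter-reduce: drop elements whose leading term is divisible by another's, tail-reduce, and make monic.
Reduced Gröbner basis: {y^2 - 2/5y - 3/5, x - 8/3y + 5/3}.

Buchberger on the second generating set:
h_1 = -10y^2 + 12x - 28y + 26, LT = y^2.
h_2 = 10y^2 - 10y - 13, LT = y^2.

S(h_1,h_2): lcm = y^2. S = -6/5x + 19/5y - 13/10.
  leading term x: no divisor's leading term divides it; move -6/5x to the remainder.
  leading term y: no divisor's leading term divides it; move 19/5y to the remainder.
  leading term 1: no divisor's leading term divides it; move -13/10 to the remainder.
  remainder -6/5x + 19/5y - 13/10 ≠ 0; add k_3 = -6/5x + 19/5y - 13/10 to the basis.

S(h_1,k_3): leading monomials are coprime, so the S-polynomial reduces to 0 (Buchberger's first criterion).
S(h_2,k_3): leading monomials are coprime, so the S-polynomial reduces to 0 (Buchberger's first criterion).
Every S-polynomial of the final basis reduces to 0, so we have a Gröbner basis.
Inter-reduce: drop elements whose leading term is divisible by another's, tail-reduce, and make monic.
Reduced Gröbner basis: {y^2 - y - 13/10, x - 19/6y + 13/12}.

Since the reduced bases disagree, the two ideals are not the same.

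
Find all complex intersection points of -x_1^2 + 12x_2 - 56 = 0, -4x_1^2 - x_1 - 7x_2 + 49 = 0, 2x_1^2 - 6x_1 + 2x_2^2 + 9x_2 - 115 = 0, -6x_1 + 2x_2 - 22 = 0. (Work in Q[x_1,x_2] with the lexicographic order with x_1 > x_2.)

Compute a lex Gröbner basis by Buchberger's algorithm.
f_1 = -x_1^2 + 12x_2 - 56, LT = x_1^2.
f_2 = -4x_1^2 - x_1 - 7x_2 + 49, LT = x_1^2.
f_3 = 2x_1^2 - 6x_1 + 2x_2^2 + 9x_2 - 115, LT = x_1^2.
f_4 = -6x_1 + 2x_2 - 22, LT = x_1.

S(f_1,f_2): lcm = x_1^2. S = -1/4x_1 - 55/4x_2 + 273/4.
  leading term x_1: subtract (1/24)·f_4 from -1/4x_1 - 55/4x_2 + 273/4 → -83/6x_2 + 415/6
  leading term x_2: no divisor's leading term divides it; move -83/6x_2 to the remainder.
  leading term 1: no divisor's leading term divides it; move 415/6 to the remainder.
  remainder -83/6x_2 + 415/6 ≠ 0; add h_5 = -83/6x_2 + 415/6 to the basis.

The other S-polynomials (S(f_1,f_3), S(f_1,f_4), S(f_2,f_3), S(f_2,f_4), S(f_3,f_4), S(f_1,h_5), S(f_2,h_5), S(f_3,h_5), S(f_4,h_5)) all reduce to 0 modulo the current basis, so we have a Gröbner basis.
Inter-reduce: drop elements whose leading term is divisible by another's, tail-reduce, and make monic.
Reduced Gröbner basis: {x_1 + 2, x_2 - 5}.

Since the basis is lex-ordered, x_2 - 5 is univariate in x_2. Its roots are {5}. Back-substituting each root into the other basis elements fixes the other coordinates.
  x_2 = 5: the earlier basis element becomes x_1 + 2 = 0, giving x_1 = -2 — point (-2, 5).

{(-2, 5)}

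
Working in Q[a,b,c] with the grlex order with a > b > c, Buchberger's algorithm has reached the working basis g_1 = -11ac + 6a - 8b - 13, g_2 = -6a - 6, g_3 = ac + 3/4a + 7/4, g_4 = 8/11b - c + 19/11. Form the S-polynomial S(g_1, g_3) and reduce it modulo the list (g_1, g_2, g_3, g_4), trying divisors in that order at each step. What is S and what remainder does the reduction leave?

S(g_1, g_3) = -57/44a + 8/11b - 25/44; remainder on division = c - 1.

lcm(LM(g_1), LM(g_3)) = ac.
S = (lcm/LT(g_1))·g_1 − (lcm/LT(g_3))·g_3 = -57/44a + 8/11b - 25/44.
Reduce S modulo (g_1, g_2, g_3, g_4) in that order:
  leading term a: subtract (19/88)·g_2 from -57/44a + 8/11b - 25/44 → 8/11b + 8/11
  leading term b: subtract (1)·g_4 from 8/11b + 8/11 → c - 1
  leading term c: no divisor's leading term divides it; move c to the remainder.
  leading term 1: no divisor's leading term divides it; move -1 to the remainder.
The remainder c - 1 is nonzero, so it would be added as the next basis element.
This is the inner loop of Buchberger's algorithm — each nonzero remainder becomes a new basis element.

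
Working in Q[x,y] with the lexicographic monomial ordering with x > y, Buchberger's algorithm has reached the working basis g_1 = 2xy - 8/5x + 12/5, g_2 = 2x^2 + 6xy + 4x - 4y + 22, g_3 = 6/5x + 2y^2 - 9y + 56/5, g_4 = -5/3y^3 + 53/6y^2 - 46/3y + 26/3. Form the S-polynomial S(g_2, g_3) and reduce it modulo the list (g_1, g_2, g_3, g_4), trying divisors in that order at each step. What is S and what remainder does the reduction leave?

lcm(LM(g_2), LM(g_3)) = x^2.
S = (lcm/LT(g_2))·g_2 − (lcm/LT(g_3))·g_3 = -5/3xy^2 + 21/2xy - 22/3x - 2y + 11.
Reduce S modulo (g_1, g_2, g_3, g_4) in that order:
  leading term xy^2: subtract (-5/6y)·g_1 from -5/3xy^2 + 21/2xy - 22/3x - 2y + 11 → 55/6xy - 22/3x + 11
  leading term xy: subtract (55/12)·g_1 from 55/6xy - 22/3x + 11 → 0
The remainder is 0, so this S-polynomial contributes no new basis element.

S(g_2, g_3) = -5/3xy^2 + 21/2xy - 22/3x - 2y + 11; remainder on division = 0.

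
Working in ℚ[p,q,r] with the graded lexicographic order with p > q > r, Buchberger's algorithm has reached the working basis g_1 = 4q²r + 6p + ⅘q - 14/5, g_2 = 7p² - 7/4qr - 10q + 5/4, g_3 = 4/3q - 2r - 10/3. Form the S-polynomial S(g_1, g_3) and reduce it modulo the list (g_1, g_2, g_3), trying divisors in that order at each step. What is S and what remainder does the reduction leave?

S(g_1, g_3) = 3/2qr² + 5/2qr + 3/2p + ⅕q - 7/10; remainder on division = 9/4r³ + 15/2r² + 3/2p + 131/20r - ⅕.

lcm(LM(g_1), LM(g_3)) = q²r.
S = (lcm/LT(g_1))·g_1 − (lcm/LT(g_3))·g_3 = 3/2qr² + 5/2qr + 3/2p + ⅕q - 7/10.
Reduce S modulo (g_1, g_2, g_3) in that order:
  leading term qr²: subtract (9/8r²)·g_3 from 3/2qr² + 5/2qr + 3/2p + ⅕q - 7/10 → 9/4r³ + 5/2qr + 15/4r² + 3/2p + ⅕q - 7/10
  leading term r³: no divisor's leading term divides it; move 9/4r³ to the remainder.
  leading term qr: subtract (15/8r)·g_3 from 5/2qr + 15/4r² + 3/2p + ⅕q - 7/10 → 15/2r² + 3/2p + ⅕q + 25/4r - 7/10
  leading term r²: no divisor's leading term divides it; move 15/2r² to the remainder.
  leading term p: no divisor's leading term divides it; move 3/2p to the remainder.
  leading term q: subtract (3/20)·g_3 from ⅕q + 25/4r - 7/10 → 131/20r - ⅕
  leading term r: no divisor's leading term divides it; move 131/20r to the remainder.
  leading term 1: no divisor's leading term divides it; move -⅕ to the remainder.
The remainder 9/4r³ + 15/2r² + 3/2p + 131/20r - ⅕ is nonzero, so it would be added as the next basis element.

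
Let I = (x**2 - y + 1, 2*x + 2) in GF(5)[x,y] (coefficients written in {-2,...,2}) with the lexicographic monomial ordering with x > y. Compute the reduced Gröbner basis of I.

G = {x + 1, y - 2}

f_1 = x**2 - y + 1, LT = x**2.
f_2 = 2*x + 2, LT = x.

S(f_1,f_2): lcm = x**2. S = -x - y + 1.
  leading term x: subtract (2)·f_2 from -x - y + 1 → -y + 2
  leading term y: no divisor's leading term divides it; move -y to the remainder.
  leading term 1: no divisor's leading term divides it; move 2 to the remainder.
  remainder -y + 2 ≠ 0; add g_3 = -y + 2 to the basis.

The other S-polynomials (S(f_1,g_3), S(f_2,g_3)) all reduce to 0 modulo the current basis, so we have a Gröbner basis.
Inter-reduce: drop elements whose leading term is divisible by another's, tail-reduce, and make monic.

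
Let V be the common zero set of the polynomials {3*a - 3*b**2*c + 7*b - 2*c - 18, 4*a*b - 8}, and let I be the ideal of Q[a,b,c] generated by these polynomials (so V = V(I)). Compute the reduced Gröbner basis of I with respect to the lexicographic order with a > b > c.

f_1 = 3*a - 3*b**2*c + 7*b - 2*c - 18, LT = a.
f_2 = 4*a*b - 8, LT = a*b.

S(f_1,f_2): lcm = a*b. S = -b**3*c + 7/3*b**2 - 2/3*b*c - 6*b + 2.
  leading term b**3*c: no divisor's leading term divides it; move -b**3*c to the remainder.
  leading term b**2: no divisor's leading term divides it; move 7/3*b**2 to the remainder.
  leading term b*c: no divisor's leading term divides it; move -2/3*b*c to the remainder.
  leading term b: no divisor's leading term divides it; move -6*b to the remainder.
  leading term 1: no divisor's leading term divides it; move 2 to the remainder.
  remainder -b**3*c + 7/3*b**2 - 2/3*b*c - 6*b + 2 ≠ 0; add g_3 = -b**3*c + 7/3*b**2 - 2/3*b*c - 6*b + 2 to the basis.

The other S-polynomials (S(f_1,g_3), S(f_2,g_3)) all reduce to 0 modulo the current basis, so we have a Gröbner basis.
Inter-reduce: drop elements whose leading term is divisible by another's, tail-reduce, and make monic.

G = {a - b**2*c + 7/3*b - 2/3*c - 6, b**3*c - 7/3*b**2 + 2/3*b*c + 6*b - 2}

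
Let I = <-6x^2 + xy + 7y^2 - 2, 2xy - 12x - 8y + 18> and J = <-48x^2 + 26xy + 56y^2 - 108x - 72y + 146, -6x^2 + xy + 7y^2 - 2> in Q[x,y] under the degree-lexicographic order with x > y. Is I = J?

Yes, the ideals are equal.

For a fixed monomial order, each ideal has a unique reduced Gröbner basis; comparing bases decides equality.
Buchberger on the first generating set:
f_1 = -6x^2 + xy + 7y^2 - 2, LT = x^2.
f_2 = 2xy - 12x - 8y + 18, LT = xy.

S(f_1,f_2): lcm = x^2y. S = -1/6xy^2 - 7/6y^3 + 6x^2 + 4xy - 9x + 1/3y.
  leading term xy^2: subtract (-1/12y)·f_2 from -1/6xy^2 - 7/6y^3 + 6x^2 + 4xy - 9x + 1/3y → -7/6y^3 + 6x^2 + 3xy - 2/3y^2 - 9x + 11/6y
  leading term y^3: no divisor's leading term divides it; move -7/6y^3 to the remainder.
  leading term x^2: subtract (-1)·f_1 from 6x^2 + 3xy - 2/3y^2 - 9x + 11/6y → 4xy + 19/3y^2 - 9x + 11/6y - 2
  leading term xy: subtract (2)·f_2 from 4xy + 19/3y^2 - 9x + 11/6y - 2 → 19/3y^2 + 15x + 107/6y - 38
  leading term y^2: no divisor's leading term divides it; move 19/3y^2 to the remainder.
  leading term x: no divisor's leading term divides it; move 15x to the remainder.
  leading term y: no divisor's leading term divides it; move 107/6y to the remainder.
  leading term 1: no divisor's leading term divides it; move -38 to the remainder.
  remainder -7/6y^3 + 19/3y^2 + 15x + 107/6y - 38 ≠ 0; add g_3 = -7/6y^3 + 19/3y^2 + 15x + 107/6y - 38 to the basis.

The other S-polynomials (S(f_1,g_3), S(f_2,g_3)) all reduce to 0 modulo the current basis, so we have a Gröbner basis.
Inter-reduce: drop elements whose leading term is divisible by another's, tail-reduce, and make monic.
Reduced Gröbner basis: {y^3 - 38/7y^2 - 90/7x - 107/7y + 228/7, x^2 - 7/6y^2 - x - 2/3y + 11/6, xy - 6x - 4y + 9}.

Buchberger on the second generating set:
h_1 = -48x^2 + 26xy + 56y^2 - 108x - 72y + 146, LT = x^2.
h_2 = -6x^2 + xy + 7y^2 - 2, LT = x^2.

S(h_1,h_2): lcm = x^2. S = -3/8xy + 9/4x + 3/2y - 27/8.
  leading term xy: no divisor's leading term divides it; move -3/8xy to the remainder.
  leading term x: no divisor's leading term divides it; move 9/4x to the remainder.
  leading term y: no divisor's leading term divides it; move 3/2y to the remainder.
  leading term 1: no divisor's leading term divides it; move -27/8 to the remainder.
  remainder -3/8xy + 9/4x + 3/2y - 27/8 ≠ 0; add k_3 = -3/8xy + 9/4x + 3/2y - 27/8 to the basis.

S(h_1,k_3): lcm = x^2y. S = -13/24xy^2 - 7/6y^3 + 6x^2 + 25/4xy + 3/2y^2 - 9x - 73/24y.
  leading term xy^2: subtract (13/9y)·k_3 from -13/24xy^2 - 7/6y^3 + 6x^2 + 25/4xy + 3/2y^2 - 9x - 73/24y → -7/6y^3 + 6x^2 + 3xy - 2/3y^2 - 9x + 11/6y
  leading term y^3: no divisor's leading term divides it; move -7/6y^3 to the remainder.
  leading term x^2: subtract (-1/8)·h_1 from 6x^2 + 3xy - 2/3y^2 - 9x + 11/6y → 25/4xy + 19/3y^2 - 45/2x - 43/6y + 73/4
  leading term xy: subtract (-50/3)·k_3 from 25/4xy + 19/3y^2 - 45/2x - 43/6y + 73/4 → 19/3y^2 + 15x + 107/6y - 38
  leading term y^2: no divisor's leading term divides it; move 19/3y^2 to the remainder.
  leading term x: no divisor's leading term divides it; move 15x to the remainder.
  leading term y: no divisor's leading term divides it; move 107/6y to the remainder.
  leading term 1: no divisor's leading term divides it; move -38 to the remainder.
  remainder -7/6y^3 + 19/3y^2 + 15x + 107/6y - 38 ≠ 0; add k_4 = -7/6y^3 + 19/3y^2 + 15x + 107/6y - 38 to the basis.

The other S-polynomials (S(h_2,k_3), S(h_1,k_4), S(h_2,k_4), S(k_3,k_4)) all reduce to 0 modulo the current basis, so we have a Gröbner basis.
Inter-reduce: drop elements whose leading term is divisible by another's, tail-reduce, and make monic.
Reduced Gröbner basis: {y^3 - 38/7y^2 - 90/7x - 107/7y + 228/7, x^2 - 7/6y^2 - x - 2/3y + 11/6, xy - 6x - 4y + 9}.

These coincide, so the ideals are equal.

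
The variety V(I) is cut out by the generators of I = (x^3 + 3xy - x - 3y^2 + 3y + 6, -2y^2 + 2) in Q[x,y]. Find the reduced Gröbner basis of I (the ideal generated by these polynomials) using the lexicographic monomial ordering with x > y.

G = {x^3 + 3xy - x + 3y + 3, y^2 - 1}

f_1 = x^3 + 3xy - x - 3y^2 + 3y + 6, LT = x^3.
f_2 = -2y^2 + 2, LT = y^2.

S(f_1,f_2): leading monomials are coprime, so the S-polynomial reduces to 0 (Buchberger's first criterion).
Every S-polynomial of the final basis reduces to 0, so we have a Gröbner basis.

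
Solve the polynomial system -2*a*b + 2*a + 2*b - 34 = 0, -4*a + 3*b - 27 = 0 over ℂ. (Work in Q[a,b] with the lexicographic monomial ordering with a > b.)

Compute a lex Gröbner basis by Buchberger's algorithm.
f_1 = -2*a*b + 2*a + 2*b - 34, LT = a*b.
f_2 = -4*a + 3*b - 27, LT = a.

S(f_1,f_2): lcm = a*b. S = -a + 3/4*b**2 - 31/4*b + 17.
  leading term a: subtract (1/4)·f_2 from -a + 3/4*b**2 - 31/4*b + 17 → 3/4*b**2 - 17/2*b + 95/4
  leading term b**2: no divisor's leading term divides it; move 3/4*b**2 to the remainder.
  leading term b: no divisor's leading term divides it; move -17/2*b to the remainder.
  leading term 1: no divisor's leading term divides it; move 95/4 to the remainder.
  remainder 3/4*b**2 - 17/2*b + 95/4 ≠ 0; add h_3 = 3/4*b**2 - 17/2*b + 95/4 to the basis.

The other S-polynomials (S(f_1,h_3), S(f_2,h_3)) all reduce to 0 modulo the current basis, so we have a Gröbner basis.
Inter-reduce: drop elements whose leading term is divisible by another's, tail-reduce, and make monic.
Reduced Gröbner basis: {a - 3/4*b + 27/4, b**2 - 34/3*b + 95/3}.

Elimination: the polynomial b**2 - 34/3*b + 95/3 lies in the elimination ideal for b, so b ∈ {5, 19/3}. For each such b, the remaining basis elements (now univariate) give the rest of the solution.
  b = 5: the earlier basis element becomes a + 3 = 0, giving a = -3 — point (-3, 5).
  b = 19/3: the earlier basis element becomes a + 2 = 0, giving a = -2 — point (-2, 19/3).
This is the nonlinear analogue of row-reducing a linear system.

{(-3, 5), (-2, 19/3)}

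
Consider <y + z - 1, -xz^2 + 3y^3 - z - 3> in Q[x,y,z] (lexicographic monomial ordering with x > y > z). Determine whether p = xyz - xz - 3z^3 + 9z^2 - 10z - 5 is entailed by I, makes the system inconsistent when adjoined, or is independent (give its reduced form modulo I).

Adjoining xyz - xz - 3z^3 + 9z^2 - 10z - 5 makes the ideal the whole ring: the system is inconsistent.

First compute the reduced Gröbner basis of I by Buchberger's algorithm.
f_1 = y + z - 1, LT = y.
f_2 = -xz^2 + 3y^3 - z - 3, LT = xz^2.

The S-polynomials (S(f_1,f_2)) all reduce to 0 modulo the current basis, so we have a Gröbner basis.
Inter-reduce: drop elements whose leading term is divisible by another's, tail-reduce, and make monic.
Reduced Gröbner basis: {xz^2 + 3z^3 - 9z^2 + 10z, y + z - 1}.
Label its elements g_1 = xz^2 + 3z^3 - 9z^2 + 10z, g_2 = y + z - 1.

Reduce p = xyz - xz - 3z^3 + 9z^2 - 10z - 5 modulo G:
  leading term xyz: subtract (xz)·g_2 from xyz - xz - 3z^3 + 9z^2 - 10z - 5 → -xz^2 - 3z^3 + 9z^2 - 10z - 5
  leading term xz^2: subtract (-1)·g_1 from -xz^2 - 3z^3 + 9z^2 - 10z - 5 → -5
  leading term 1: no divisor's leading term divides it; move -5 to the remainder.
  normal form = -5.
The normal form is nonzero, so p ∉ I. Since p minus its normal form lies in I, I + (p) = I + (r) where r = -5; decide whether this ideal is the whole ring.
Here r = -5 is a nonzero constant, hence a unit: 1 ∈ I + (p), the Gröbner basis of I + (p) is {1}, and the enlarged system has no common solution — adjoining p is inconsistent.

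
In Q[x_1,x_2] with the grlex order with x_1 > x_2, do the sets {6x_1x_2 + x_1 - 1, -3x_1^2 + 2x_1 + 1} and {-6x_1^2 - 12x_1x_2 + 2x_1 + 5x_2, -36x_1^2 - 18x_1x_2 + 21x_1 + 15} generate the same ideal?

No, the ideals differ.

Since reduced Gröbner bases are canonical representatives of ideals under a given ordering, it suffices to compute and compare them.
Buchberger on the first generating set:
f_1 = 6x_1x_2 + x_1 - 1, LT = x_1x_2.
f_2 = -3x_1^2 + 2x_1 + 1, LT = x_1^2.

S(f_1,f_2): lcm = x_1^2x_2. S = 1/6x_1^2 + 2/3x_1x_2 - 1/6x_1 + 1/3x_2.
  leading term x_1^2: subtract (-1/18)·f_2 from 1/6x_1^2 + 2/3x_1x_2 - 1/6x_1 + 1/3x_2 → 2/3x_1x_2 - 1/18x_1 + 1/3x_2 + 1/18
  leading term x_1x_2: subtract (1/9)·f_1 from 2/3x_1x_2 - 1/18x_1 + 1/3x_2 + 1/18 → -1/6x_1 + 1/3x_2 + 1/6
  leading term x_1: no divisor's leading term divides it; move -1/6x_1 to the remainder.
  leading term x_2: no divisor's leading term divides it; move 1/3x_2 to the remainder.
  leading term 1: no divisor's leading term divides it; move 1/6 to the remainder.
  remainder -1/6x_1 + 1/3x_2 + 1/6 ≠ 0; add g_3 = -1/6x_1 + 1/3x_2 + 1/6 to the basis.

S(f_1,g_3): lcm = x_1x_2. S = 2x_2^2 + 1/6x_1 + x_2 - 1/6.
  leading term x_2^2: no divisor's leading term divides it; move 2x_2^2 to the remainder.
  leading term x_1: subtract (-1)·g_3 from 1/6x_1 + x_2 - 1/6 → 4/3x_2
  leading term x_2: no divisor's leading term divides it; move 4/3x_2 to the remainder.
  remainder 2x_2^2 + 4/3x_2 ≠ 0; add g_4 = 2x_2^2 + 4/3x_2 to the basis.

S(f_2,g_3): lcm = x_1^2. S = 2x_1x_2 + 1/3x_1 - 1/3.
  leading term x_1x_2: subtract (1/3)·f_1 from 2x_1x_2 + 1/3x_1 - 1/3 → 0
  remainder 0.

S(f_1,g_4): lcm = x_1x_2^2. S = -1/2x_1x_2 - 1/6x_2.
  leading term x_1x_2: subtract (-1/12)·f_1 from -1/2x_1x_2 - 1/6x_2 → 1/12x_1 - 1/6x_2 - 1/12
  leading term x_1: subtract (-1/2)·g_3 from 1/12x_1 - 1/6x_2 - 1/12 → 0
  remainder 0.

S(f_2,g_4): leading monomials are coprime, so the S-polynomial reduces to 0 (Buchberger's first criterion).
S(g_3,g_4): leading monomials are coprime, so the S-polynomial reduces to 0 (Buchberger's first criterion).
Every S-polynomial of the final basis reduces to 0, so we have a Gröbner basis.
Inter-reduce: drop elements whose leading term is divisible by another's, tail-reduce, and make monic.
Reduced Gröbner basis: {x_2^2 + 2/3x_2, x_1 - 2x_2 - 1}.

Buchberger on the second generating set:
h_1 = -6x_1^2 - 12x_1x_2 + 2x_1 + 5x_2, LT = x_1^2.
h_2 = -36x_1^2 - 18x_1x_2 + 21x_1 + 15, LT = x_1^2.

S(h_1,h_2): lcm = x_1^2. S = 3/2x_1x_2 + 1/4x_1 - 5/6x_2 + 5/12.
  leading term x_1x_2: no divisor's leading term divides it; move 3/2x_1x_2 to the remainder.
  leading term x_1: no divisor's leading term divides it; move 1/4x_1 to the remainder.
  leading term x_2: no divisor's leading term divides it; move -5/6x_2 to the remainder.
  leading term 1: no divisor's leading term divides it; move 5/12 to the remainder.
  remainder 3/2x_1x_2 + 1/4x_1 - 5/6x_2 + 5/12 ≠ 0; add k_3 = 3/2x_1x_2 + 1/4x_1 - 5/6x_2 + 5/12 to the basis.

S(h_1,k_3): lcm = x_1^2x_2. S = 2x_1x_2^2 - 1/6x_1^2 + 2/9x_1x_2 - 5/6x_2^2 - 5/18x_1.
  leading term x_1x_2^2: subtract (4/3x_2)·k_3 from 2x_1x_2^2 - 1/6x_1^2 + 2/9x_1x_2 - 5/6x_2^2 - 5/18x_1 → -1/6x_1^2 - 1/9x_1x_2 + 5/18x_2^2 - 5/18x_1 - 5/9x_2
  leading term x_1^2: subtract (1/36)·h_1 from -1/6x_1^2 - 1/9x_1x_2 + 5/18x_2^2 - 5/18x_1 - 5/9x_2 → 2/9x_1x_2 + 5/18x_2^2 - 1/3x_1 - 25/36x_2
  leading term x_1x_2: subtract (4/27)·k_3 from 2/9x_1x_2 + 5/18x_2^2 - 1/3x_1 - 25/36x_2 → 5/18x_2^2 - 10/27x_1 - 185/324x_2 - 5/81
  leading term x_2^2: no divisor's leading term divides it; move 5/18x_2^2 to the remainder.
  leading term x_1: no divisor's leading term divides it; move -10/27x_1 to the remainder.
  leading term x_2: no divisor's leading term divides it; move -185/324x_2 to the remainder.
  leading term 1: no divisor's leading term divides it; move -5/81 to the remainder.
  remainder 5/18x_2^2 - 10/27x_1 - 185/324x_2 - 5/81 ≠ 0; add k_4 = 5/18x_2^2 - 10/27x_1 - 185/324x_2 - 5/81 to the basis.

S(h_2,k_3): lcm = x_1^2x_2. S = 1/2x_1x_2^2 - 1/6x_1^2 - 1/36x_1x_2 - 5/18x_1 - 5/12x_2.
  leading term x_1x_2^2: subtract (1/3x_2)·k_3 from 1/2x_1x_2^2 - 1/6x_1^2 - 1/36x_1x_2 - 5/18x_1 - 5/12x_2 → -1/6x_1^2 - 1/9x_1x_2 + 5/18x_2^2 - 5/18x_1 - 5/9x_2
  leading term x_1^2: subtract (1/36)·h_1 from -1/6x_1^2 - 1/9x_1x_2 + 5/18x_2^2 - 5/18x_1 - 5/9x_2 → 2/9x_1x_2 + 5/18x_2^2 - 1/3x_1 - 25/36x_2
  leading term x_1x_2: subtract (4/27)·k_3 from 2/9x_1x_2 + 5/18x_2^2 - 1/3x_1 - 25/36x_2 → 5/18x_2^2 - 10/27x_1 - 185/324x_2 - 5/81
  leading term x_2^2: subtract (1)·k_4 from 5/18x_2^2 - 10/27x_1 - 185/324x_2 - 5/81 → 0
  remainder 0.

S(h_1,k_4): leading monomials are coprime, so the S-polynomial reduces to 0 (Buchberger's first criterion).
S(h_2,k_4): leading monomials are coprime, so the S-polynomial reduces to 0 (Buchberger's first criterion).
S(k_3,k_4): lcm = x_1x_2^2. S = 4/3x_1^2 + 20/9x_1x_2 - 5/9x_2^2 + 2/9x_1 + 5/18x_2.
  leading term x_1^2: subtract (-2/9)·h_1 from 4/3x_1^2 + 20/9x_1x_2 - 5/9x_2^2 + 2/9x_1 + 5/18x_2 → -4/9x_1x_2 - 5/9x_2^2 + 2/3x_1 + 25/18x_2
  leading term x_1x_2: subtract (-8/27)·k_3 from -4/9x_1x_2 - 5/9x_2^2 + 2/3x_1 + 25/18x_2 → -5/9x_2^2 + 20/27x_1 + 185/162x_2 + 10/81
  leading term x_2^2: subtract (-2)·k_4 from -5/9x_2^2 + 20/27x_1 + 185/162x_2 + 10/81 → 0
  remainder 0.

Every S-polynomial of the final basis reduces to 0, so we have a Gröbner basis.
Inter-reduce: drop elements whose leading term is divisible by another's, tail-reduce, and make monic.
Reduced Gröbner basis: {x_1^2 - 2/3x_1 + 5/18x_2 - 5/9, x_1x_2 + 1/6x_1 - 5/9x_2 + 5/18, x_2^2 - 4/3x_1 - 37/18x_2 - 2/9}.

The bases are distinct; the ideals are different.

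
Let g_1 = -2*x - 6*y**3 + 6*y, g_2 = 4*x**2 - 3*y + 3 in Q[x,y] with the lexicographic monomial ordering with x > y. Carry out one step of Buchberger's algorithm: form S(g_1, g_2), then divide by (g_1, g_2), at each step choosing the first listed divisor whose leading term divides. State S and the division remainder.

S(g_1, g_2) = 3*x*y**3 - 3*x*y + 3/4*y - 3/4; remainder on division = -9*y**6 + 18*y**4 - 9*y**2 + 3/4*y - 3/4.

lcm(LM(g_1), LM(g_2)) = x**2.
S = (lcm/LT(g_1))·g_1 − (lcm/LT(g_2))·g_2 = 3*x*y**3 - 3*x*y + 3/4*y - 3/4.
Reduce S modulo (g_1, g_2) in that order:
  leading term x*y**3: subtract (-3/2*y**3)·g_1 from 3*x*y**3 - 3*x*y + 3/4*y - 3/4 → -3*x*y - 9*y**6 + 9*y**4 + 3/4*y - 3/4
  leading term x*y: subtract (3/2*y)·g_1 from -3*x*y - 9*y**6 + 9*y**4 + 3/4*y - 3/4 → -9*y**6 + 18*y**4 - 9*y**2 + 3/4*y - 3/4
  leading term y**6: no divisor's leading term divides it; move -9*y**6 to the remainder.
  leading term y**4: no divisor's leading term divides it; move 18*y**4 to the remainder.
  leading term y**2: no divisor's leading term divides it; move -9*y**2 to the remainder.
  leading term y: no divisor's leading term divides it; move 3/4*y to the remainder.
  leading term 1: no divisor's leading term divides it; move -3/4 to the remainder.
The remainder -9*y**6 + 18*y**4 - 9*y**2 + 3/4*y - 3/4 is nonzero, so it would be added as the next basis element.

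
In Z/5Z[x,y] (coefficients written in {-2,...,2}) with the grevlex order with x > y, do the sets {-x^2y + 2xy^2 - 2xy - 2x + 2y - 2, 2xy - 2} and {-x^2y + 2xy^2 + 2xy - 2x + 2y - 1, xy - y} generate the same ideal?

No, the ideals differ.

Since reduced Gröbner bases are canonical representatives of ideals under a given ordering, it suffices to compute and compare them.
Buchberger on the first generating set:
f_1 = -x^2y + 2xy^2 - 2xy - 2x + 2y - 2, LT = x^2y.
f_2 = 2xy - 2, LT = xy.

S(f_1,f_2): lcm = x^2y. S = -2xy^2 + 2xy - 2x - 2y + 2.
  leading term xy^2: subtract (-y)·f_2 from -2xy^2 + 2xy - 2x - 2y + 2 → 2xy - 2x + y + 2
  leading term xy: subtract (1)·f_2 from 2xy - 2x + y + 2 → -2x + y - 1
  leading term x: no divisor's leading term divides it; move -2x to the remainder.
  leading term y: no divisor's leading term divides it; move y to the remainder.
  leading term 1: no divisor's leading term divides it; move -1 to the remainder.
  remainder -2x + y - 1 ≠ 0; add g_3 = -2x + y - 1 to the basis.

S(f_2,g_3): lcm = xy. S = -2y^2 + 2y - 1.
  leading term y^2: no divisor's leading term divides it; move -2y^2 to the remainder.
  leading term y: no divisor's leading term divides it; move 2y to the remainder.
  leading term 1: no divisor's leading term divides it; move -1 to the remainder.
  remainder -2y^2 + 2y - 1 ≠ 0; add g_4 = -2y^2 + 2y - 1 to the basis.

The other S-polynomials (S(f_1,g_3), S(f_1,g_4), S(f_2,g_4), S(g_3,g_4)) all reduce to 0 modulo the current basis, so we have a Gröbner basis.
Inter-reduce: drop elements whose leading term is divisible by another's, tail-reduce, and make monic.
Reduced Gröbner basis: {y^2 - y - 2, x + 2y - 2}.

Buchberger on the second generating set:
h_1 = -x^2y + 2xy^2 + 2xy - 2x + 2y - 1, LT = x^2y.
h_2 = xy - y, LT = xy.

S(h_1,h_2): lcm = x^2y. S = -2xy^2 - xy + 2x - 2y + 1.
  leading term xy^2: subtract (-2y)·h_2 from -2xy^2 - xy + 2x - 2y + 1 → -xy - 2y^2 + 2x - 2y + 1
  leading term xy: subtract (-1)·h_2 from -xy - 2y^2 + 2x - 2y + 1 → -2y^2 + 2x + 2y + 1
  leading term y^2: no divisor's leading term divides it; move -2y^2 to the remainder.
  leading term x: no divisor's leading term divides it; move 2x to the remainder.
  leading term y: no divisor's leading term divides it; move 2y to the remainder.
  leading term 1: no divisor's leading term divides it; move 1 to the remainder.
  remainder -2y^2 + 2x + 2y + 1 ≠ 0; add k_3 = -2y^2 + 2x + 2y + 1 to the basis.

S(h_1,k_3): lcm = x^2y^2. S = -2xy^3 + x^3 + x^2y - 2xy^2 - 2x^2 + 2xy - 2y^2 + y.
  leading term xy^3: subtract (-2y^2)·h_2 from -2xy^3 + x^3 + x^2y - 2xy^2 - 2x^2 + 2xy - 2y^2 + y → x^3 + x^2y - 2xy^2 - 2y^3 - 2x^2 + 2xy - 2y^2 + y
  leading term x^3: no divisor's leading term divides it; move x^3 to the remainder.
  leading term x^2y: subtract (-1)·h_1 from x^2y - 2xy^2 - 2y^3 - 2x^2 + 2xy - 2y^2 + y → -2y^3 - 2x^2 - xy - 2y^2 - 2x - 2y - 1
  leading term y^3: subtract (y)·k_3 from -2y^3 - 2x^2 - xy - 2y^2 - 2x - 2y - 1 → -2x^2 + 2xy + y^2 - 2x + 2y - 1
  leading term x^2: no divisor's leading term divides it; move -2x^2 to the remainder.
  leading term xy: subtract (2)·h_2 from 2xy + y^2 - 2x + 2y - 1 → y^2 - 2x - y - 1
  leading term y^2: subtract (2)·k_3 from y^2 - 2x - y - 1 → -x + 2
  leading term x: no divisor's leading term divides it; move -x to the remainder.
  leading term 1: no divisor's leading term divides it; move 2 to the remainder.
  remainder x^3 - 2x^2 - x + 2 ≠ 0; add k_4 = x^3 - 2x^2 - x + 2 to the basis.

S(h_2,k_3): lcm = xy^2. S = x^2 + xy - y^2 - 2x.
  leading term x^2: no divisor's leading term divides it; move x^2 to the remainder.
  leading term xy: subtract (1)·h_2 from xy - y^2 - 2x → -y^2 - 2x + y
  leading term y^2: subtract (-2)·k_3 from -y^2 - 2x + y → 2x + 2
  leading term x: no divisor's leading term divides it; move 2x to the remainder.
  leading term 1: no divisor's leading term divides it; move 2 to the remainder.
  remainder x^2 + 2x + 2 ≠ 0; add k_5 = x^2 + 2x + 2 to the basis.

The other S-polynomials (S(h_1,k_4), S(h_2,k_4), S(k_3,k_4), S(h_1,k_5), S(h_2,k_5), S(k_3,k_5), S(k_4,k_5)) all reduce to 0 modulo the current basis, so we have a Gröbner basis.
Inter-reduce: drop elements whose leading term is divisible by another's, tail-reduce, and make monic.
Reduced Gröbner basis: {x^2 + 2x + 2, xy - y, y^2 - x - y + 2}.

These differ, so the ideals are not equal.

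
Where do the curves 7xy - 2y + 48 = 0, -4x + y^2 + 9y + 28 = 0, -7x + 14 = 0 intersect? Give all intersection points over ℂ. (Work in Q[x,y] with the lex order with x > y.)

{(2, -4)}

Compute a lex Gröbner basis by Buchberger's algorithm.
f_1 = 7xy - 2y + 48, LT = xy.
f_2 = -4x + y^2 + 9y + 28, LT = x.
f_3 = -7x + 14, LT = x.

S(f_1,f_2): lcm = xy. S = 1/4y^3 + 9/4y^2 + 47/7y + 48/7.
  leading term y^3: no divisor's leading term divides it; move 1/4y^3 to the remainder.
  leading term y^2: no divisor's leading term divides it; move 9/4y^2 to the remainder.
  leading term y: no divisor's leading term divides it; move 47/7y to the remainder.
  leading term 1: no divisor's leading term divides it; move 48/7 to the remainder.
  remainder 1/4y^3 + 9/4y^2 + 47/7y + 48/7 ≠ 0; add h_4 = 1/4y^3 + 9/4y^2 + 47/7y + 48/7 to the basis.

S(f_1,f_3): lcm = xy. S = 12/7y + 48/7.
  leading term y: no divisor's leading term divides it; move 12/7y to the remainder.
  leading term 1: no divisor's leading term divides it; move 48/7 to the remainder.
  remainder 12/7y + 48/7 ≠ 0; add h_5 = 12/7y + 48/7 to the basis.

The other S-polynomials (S(f_2,f_3), S(f_1,h_4), S(f_2,h_4), S(f_3,h_4), S(f_1,h_5), S(f_2,h_5), S(f_3,h_5), S(h_4,h_5)) all reduce to 0 modulo the current basis, so we have a Gröbner basis.
Inter-reduce: drop elements whose leading term is divisible by another's, tail-reduce, and make monic.
Reduced Gröbner basis: {x - 2, y + 4}.

Elimination: the polynomial y + 4 lies in the elimination ideal for y, so y ∈ {-4}. For each such y, the remaining basis elements (now univariate) give the rest of the solution.
  y = -4: the earlier basis element becomes x - 2 = 0, giving x = 2 — point (2, -4).
Each listed point satisfies every original equation (direct substitution).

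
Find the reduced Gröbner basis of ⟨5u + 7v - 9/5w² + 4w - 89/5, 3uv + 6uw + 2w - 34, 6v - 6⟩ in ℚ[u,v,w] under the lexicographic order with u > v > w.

G = {u - 9/25w² + ⅘w - 54/25, v - 1, w³ - 31/18w² + 157/27w - 344/27}

f_1 = 5u + 7v - 9/5w² + 4w - 89/5, LT = u.
f_2 = 3uv + 6uw + 2w - 34, LT = uv.
f_3 = 6v - 6, LT = v.

S(f_1,f_2): lcm = uv. S = -2uw + 7/5v² - 9/25vw² + ⅘vw - 89/25v - ⅔w + 34/3.
  reduce S modulo (f_1, f_2, f_3):
  remainder -18/25w³ + 31/25w² - 314/75w + 688/75 ≠ 0; add g_4 = -18/25w³ + 31/25w² - 314/75w + 688/75 to the basis.

The other S-polynomials (S(f_1,f_3), S(f_2,f_3), S(f_1,g_4), S(f_2,g_4), S(f_3,g_4)) all reduce to 0 modulo the current basis, so we have a Gröbner basis.
Inter-reduce: drop elements whose leading term is divisible by another's, tail-reduce, and make monic.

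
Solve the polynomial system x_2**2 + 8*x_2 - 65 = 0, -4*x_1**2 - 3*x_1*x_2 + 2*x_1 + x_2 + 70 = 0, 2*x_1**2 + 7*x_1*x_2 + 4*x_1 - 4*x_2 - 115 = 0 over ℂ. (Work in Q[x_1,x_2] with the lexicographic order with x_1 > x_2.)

{(3, 5)}

Compute a lex Gröbner basis by Buchberger's algorithm.
f_1 = x_2**2 + 8*x_2 - 65, LT = x_2**2.
f_2 = -4*x_1**2 - 3*x_1*x_2 + 2*x_1 + x_2 + 70, LT = x_1**2.
f_3 = 2*x_1**2 + 7*x_1*x_2 + 4*x_1 - 4*x_2 - 115, LT = x_1**2.

S(f_2,f_3): lcm = x_1**2. S = -11/4*x_1*x_2 - 5/2*x_1 + 7/4*x_2 + 40.
  reduce S modulo (f_1, f_2, f_3):
  remainder -11/4*x_1*x_2 - 5/2*x_1 + 7/4*x_2 + 40 ≠ 0; add h_4 = -11/4*x_1*x_2 - 5/2*x_1 + 7/4*x_2 + 40 to the basis.

S(f_1,h_4): lcm = x_1*x_2**2. S = 78/11*x_1*x_2 - 65*x_1 + 7/11*x_2**2 + 160/11*x_2.
  reduce S modulo (f_1, f_2, f_3, h_4):
  remainder -8645/121*x_1 + 1690/121*x_2 + 17485/121 ≠ 0; add h_5 = -8645/121*x_1 + 1690/121*x_2 + 17485/121 to the basis.

S(f_2,h_4): lcm = x_1**2*x_2. S = -10/11*x_1**2 + 3/4*x_1*x_2**2 + 3/22*x_1*x_2 + 160/11*x_1 - 1/4*x_2**2 - 35/2*x_2.
  reduce S modulo (f_1, f_2, f_3, h_4, h_5):
  remainder -17027/2926*x_2 + 85135/2926 ≠ 0; add h_6 = -17027/2926*x_2 + 85135/2926 to the basis.

The other S-polynomials (S(f_1,f_2), S(f_1,f_3), S(f_3,h_4), S(f_1,h_5), S(f_2,h_5), S(f_3,h_5), S(h_4,h_5), S(f_1,h_6), S(f_2,h_6), S(f_3,h_6), S(h_4,h_6), S(h_5,h_6)) all reduce to 0 modulo the current basis, so we have a Gröbner basis.
Inter-reduce: drop elements whose leading term is divisible by another's, tail-reduce, and make monic.
Reduced Gröbner basis: {x_1 - 3, x_2 - 5}.

A lex Gröbner basis eliminates variables successively. Here x_2 - 5 depends only on x_2, with roots {5}; lifting each root through the earlier basis elements recovers the full solutions.
  x_2 = 5: the earlier basis element becomes x_1 - 3 = 0, giving x_1 = 3 — point (3, 5).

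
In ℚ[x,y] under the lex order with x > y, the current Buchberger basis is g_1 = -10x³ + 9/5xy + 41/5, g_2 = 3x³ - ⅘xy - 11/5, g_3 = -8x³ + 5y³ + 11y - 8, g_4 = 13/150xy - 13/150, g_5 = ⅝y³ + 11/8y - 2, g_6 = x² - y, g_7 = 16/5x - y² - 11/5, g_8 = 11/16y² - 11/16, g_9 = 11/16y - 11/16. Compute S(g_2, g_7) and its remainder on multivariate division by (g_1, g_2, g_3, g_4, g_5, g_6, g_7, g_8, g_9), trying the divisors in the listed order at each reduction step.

lcm(LM(g_2), LM(g_7)) = x³.
S = (lcm/LT(g_2))·g_2 − (lcm/LT(g_7))·g_7 = 5/16x²y² + 11/16x² - 4/15xy - 11/15.
Reduce S modulo (g_1, g_2, g_3, g_4, g_5, g_6, g_7, g_8, g_9) in that order:
  leading term x²y²: subtract (375/104xy)·g_4 from 5/16x²y² + 11/16x² - 4/15xy - 11/15 → 11/16x² + 11/240xy - 11/15
  leading term x²: subtract (11/16)·g_6 from 11/16x² + 11/240xy - 11/15 → 11/240xy + 11/16y - 11/15
  leading term xy: subtract (55/104)·g_4 from 11/240xy + 11/16y - 11/15 → 11/16y - 11/16
  leading term y: subtract (1)·g_9 from 11/16y - 11/16 → 0
The remainder is 0, so this S-polynomial contributes no new basis element.
An S-polynomial is built so that the two leading terms cancel; whether anything survives reduction is exactly the Gröbner-basis criterion.

S(g_2, g_7) = 5/16x²y² + 11/16x² - 4/15xy - 11/15; remainder on division = 0.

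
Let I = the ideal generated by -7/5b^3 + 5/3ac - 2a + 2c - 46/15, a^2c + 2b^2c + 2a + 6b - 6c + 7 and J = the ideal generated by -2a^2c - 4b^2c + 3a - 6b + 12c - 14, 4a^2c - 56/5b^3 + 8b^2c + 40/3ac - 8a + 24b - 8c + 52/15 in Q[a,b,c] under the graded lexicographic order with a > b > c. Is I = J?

Equality of ideals is decidable: compute both reduced Gröbner bases (unique for the ordering) and check whether they agree.
Buchberger on the first generating set:
f_1 = -7/5b^3 + 5/3ac - 2a + 2c - 46/15, LT = b^3.
f_2 = a^2c + 2b^2c + 2a + 6b - 6c + 7, LT = a^2c.

The S-polynomials (S(f_1,f_2)) all reduce to 0 modulo the current basis, so we have a Gröbner basis.
Inter-reduce: drop elements whose leading term is divisible by another's, tail-reduce, and make monic.
Reduced Gröbner basis: {a^2c + 2b^2c + 2a + 6b - 6c + 7, b^3 - 25/21ac + 10/7a - 10/7c + 46/21}.

Buchberger on the second generating set:
h_1 = -2a^2c - 4b^2c + 3a - 6b + 12c - 14, LT = a^2c.
h_2 = 4a^2c - 56/5b^3 + 8b^2c + 40/3ac - 8a + 24b - 8c + 52/15, LT = a^2c.

S(h_1,h_2): lcm = a^2c. S = 14/5b^3 - 10/3ac + 1/2a - 3b - 4c + 92/15.
  leading term b^3: no divisor's leading term divides it; move 14/5b^3 to the remainder.
  leading term ac: no divisor's leading term divides it; move -10/3ac to the remainder.
  leading term a: no divisor's leading term divides it; move 1/2a to the remainder.
  leading term b: no divisor's leading term divides it; move -3b to the remainder.
  leading term c: no divisor's leading term divides it; move -4c to the remainder.
  leading term 1: no divisor's leading term divides it; move 92/15 to the remainder.
  remainder 14/5b^3 - 10/3ac + 1/2a - 3b - 4c + 92/15 ≠ 0; add k_3 = 14/5b^3 - 10/3ac + 1/2a - 3b - 4c + 92/15 to the basis.

The other S-polynomials (S(h_1,k_3), S(h_2,k_3)) all reduce to 0 modulo the current basis, so we have a Gröbner basis.
Inter-reduce: drop elements whose leading term is divisible by another's, tail-reduce, and make monic.
Reduced Gröbner basis: {a^2c + 2b^2c - 3/2a + 3b - 6c + 7, b^3 - 25/21ac + 5/28a - 15/14b - 10/7c + 46/21}.

These differ, so the ideals are not equal.

No, the ideals differ.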